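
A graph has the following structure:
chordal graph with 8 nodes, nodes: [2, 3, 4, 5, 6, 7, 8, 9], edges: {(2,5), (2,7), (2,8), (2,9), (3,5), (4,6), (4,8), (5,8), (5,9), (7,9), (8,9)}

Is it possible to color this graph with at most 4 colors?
Yes, G is 4-colorable

A valid 4-coloring: color 1: [3, 6, 7, 8]; color 2: [4, 9]; color 3: [5]; color 4: [2].
(χ(G) = 4 ≤ 4.)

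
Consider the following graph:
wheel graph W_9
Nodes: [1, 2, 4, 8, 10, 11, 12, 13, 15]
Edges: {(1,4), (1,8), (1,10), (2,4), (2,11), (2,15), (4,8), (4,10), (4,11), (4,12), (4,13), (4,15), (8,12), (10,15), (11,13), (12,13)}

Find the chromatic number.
Clique number ω(G) = 3 (lower bound: χ ≥ ω).
The clique on [1, 4, 8] has size 3, forcing χ ≥ 3, and the coloring below uses 3 colors, so χ(G) = 3.
A valid 3-coloring: color 1: [4]; color 2: [1, 11, 12, 15]; color 3: [2, 8, 10, 13].

χ(G) = 3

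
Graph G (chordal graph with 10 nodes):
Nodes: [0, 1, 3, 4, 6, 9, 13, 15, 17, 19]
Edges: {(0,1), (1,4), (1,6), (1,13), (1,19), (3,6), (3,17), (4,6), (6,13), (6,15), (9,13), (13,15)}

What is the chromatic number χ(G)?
χ(G) = 3

Clique number ω(G) = 3 (lower bound: χ ≥ ω).
The clique on [1, 4, 6] has size 3, forcing χ ≥ 3, and the coloring below uses 3 colors, so χ(G) = 3.
A valid 3-coloring: color 1: [0, 6, 9, 17, 19]; color 2: [1, 3, 15]; color 3: [4, 13].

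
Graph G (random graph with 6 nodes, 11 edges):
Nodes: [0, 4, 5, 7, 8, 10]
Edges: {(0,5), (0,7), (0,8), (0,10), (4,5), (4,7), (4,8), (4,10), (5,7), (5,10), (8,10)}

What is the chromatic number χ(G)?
Clique number ω(G) = 3 (lower bound: χ ≥ ω).
The clique on [0, 8, 10] has size 3, forcing χ ≥ 3, and the coloring below uses 3 colors, so χ(G) = 3.
A valid 3-coloring: color 1: [7, 10]; color 2: [0, 4]; color 3: [5, 8].

χ(G) = 3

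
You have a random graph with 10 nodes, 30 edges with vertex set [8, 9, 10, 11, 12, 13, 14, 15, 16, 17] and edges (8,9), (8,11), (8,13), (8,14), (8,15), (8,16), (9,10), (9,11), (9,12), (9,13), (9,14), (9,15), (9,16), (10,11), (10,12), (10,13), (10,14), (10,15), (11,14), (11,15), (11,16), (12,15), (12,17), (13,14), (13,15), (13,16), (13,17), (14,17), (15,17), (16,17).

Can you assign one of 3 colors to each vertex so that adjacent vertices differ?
No, G is not 3-colorable

The clique on vertices [8, 9, 11, 16] has size 4 > 3, so it alone needs 4 colors.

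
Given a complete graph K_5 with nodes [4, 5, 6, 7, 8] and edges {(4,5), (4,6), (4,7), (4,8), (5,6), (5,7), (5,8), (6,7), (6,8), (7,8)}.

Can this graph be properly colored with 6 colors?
A valid 6-coloring: color 1: [4]; color 2: [8]; color 3: [5]; color 4: [7]; color 5: [6].
(χ(G) = 5 ≤ 6.)

Yes, G is 6-colorable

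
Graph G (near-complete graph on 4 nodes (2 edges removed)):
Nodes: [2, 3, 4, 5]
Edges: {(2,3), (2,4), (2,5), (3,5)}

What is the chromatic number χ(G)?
χ(G) = 3

Clique number ω(G) = 3 (lower bound: χ ≥ ω).
The clique on [2, 3, 5] has size 3, forcing χ ≥ 3, and the coloring below uses 3 colors, so χ(G) = 3.
A valid 3-coloring: color 1: [2]; color 2: [4, 5]; color 3: [3].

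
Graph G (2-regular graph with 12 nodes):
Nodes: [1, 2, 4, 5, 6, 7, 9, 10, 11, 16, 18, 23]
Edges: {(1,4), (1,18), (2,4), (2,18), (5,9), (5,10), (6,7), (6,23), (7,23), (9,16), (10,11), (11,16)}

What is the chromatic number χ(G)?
Clique number ω(G) = 3 (lower bound: χ ≥ ω).
The clique on [6, 7, 23] has size 3, forcing χ ≥ 3, and the coloring below uses 3 colors, so χ(G) = 3.
A valid 3-coloring: color 1: [1, 2, 5, 7, 11]; color 2: [4, 6, 10, 16, 18]; color 3: [9, 23].

χ(G) = 3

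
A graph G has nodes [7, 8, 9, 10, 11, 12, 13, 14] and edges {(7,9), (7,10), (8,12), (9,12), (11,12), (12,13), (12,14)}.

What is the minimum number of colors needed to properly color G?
χ(G) = 2

Clique number ω(G) = 2 (lower bound: χ ≥ ω).
The graph is bipartite (no odd cycle), so 2 colors suffice: χ(G) = 2.
A valid 2-coloring: color 1: [7, 12]; color 2: [8, 9, 10, 11, 13, 14].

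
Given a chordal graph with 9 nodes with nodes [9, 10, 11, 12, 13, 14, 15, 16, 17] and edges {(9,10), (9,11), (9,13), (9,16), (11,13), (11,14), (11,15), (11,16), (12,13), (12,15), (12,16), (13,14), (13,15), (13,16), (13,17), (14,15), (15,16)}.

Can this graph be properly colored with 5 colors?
Yes, G is 5-colorable

A valid 5-coloring: color 1: [10, 13]; color 2: [14, 16, 17]; color 3: [9, 15]; color 4: [11, 12].
(χ(G) = 4 ≤ 5.)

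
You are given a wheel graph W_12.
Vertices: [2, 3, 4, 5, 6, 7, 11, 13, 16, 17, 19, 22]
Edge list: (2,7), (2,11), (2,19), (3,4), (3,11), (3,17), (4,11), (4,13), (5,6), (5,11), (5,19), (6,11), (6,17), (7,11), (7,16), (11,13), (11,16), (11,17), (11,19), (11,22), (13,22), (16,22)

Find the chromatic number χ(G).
χ(G) = 4

Clique number ω(G) = 3 (lower bound: χ ≥ ω).
Odd cycle [22, 16, 7, 2, 19, 5, 6, 17, 3, 4, 13] needs 3 colors (χ ≥ 3).
Vertex 11 is adjacent to every vertex of [2, 3, 4, 5, 6, 7, 13, 16, 17, 19, 22], which already need 3 colors among themselves, so 11 needs a new color (χ ≥ 4).
The coloring below uses 4 colors, so χ(G) = 4.
A valid 4-coloring: color 1: [11]; color 2: [4, 6, 7, 19, 22]; color 3: [2, 5, 13, 16, 17]; color 4: [3].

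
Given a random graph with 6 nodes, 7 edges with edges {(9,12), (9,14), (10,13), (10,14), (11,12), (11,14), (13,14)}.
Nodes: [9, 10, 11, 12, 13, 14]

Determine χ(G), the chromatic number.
Clique number ω(G) = 3 (lower bound: χ ≥ ω).
The clique on [10, 13, 14] has size 3, forcing χ ≥ 3, and the coloring below uses 3 colors, so χ(G) = 3.
A valid 3-coloring: color 1: [12, 14]; color 2: [9, 10, 11]; color 3: [13].

χ(G) = 3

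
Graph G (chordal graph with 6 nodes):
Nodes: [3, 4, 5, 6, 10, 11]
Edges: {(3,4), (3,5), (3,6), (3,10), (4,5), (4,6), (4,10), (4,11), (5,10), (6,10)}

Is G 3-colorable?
The clique on vertices [3, 4, 5, 10] has size 4 > 3, so it alone needs 4 colors.

No, G is not 3-colorable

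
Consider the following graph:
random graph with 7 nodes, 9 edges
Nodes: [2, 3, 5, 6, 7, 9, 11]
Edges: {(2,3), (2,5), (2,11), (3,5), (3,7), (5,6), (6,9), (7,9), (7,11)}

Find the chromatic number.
χ(G) = 3

Clique number ω(G) = 3 (lower bound: χ ≥ ω).
The clique on [2, 3, 5] has size 3, forcing χ ≥ 3, and the coloring below uses 3 colors, so χ(G) = 3.
A valid 3-coloring: color 1: [5, 7]; color 2: [3, 6, 11]; color 3: [2, 9].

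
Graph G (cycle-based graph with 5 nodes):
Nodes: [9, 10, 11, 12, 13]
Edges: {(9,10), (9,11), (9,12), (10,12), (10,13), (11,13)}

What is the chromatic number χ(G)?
Clique number ω(G) = 3 (lower bound: χ ≥ ω).
The clique on [9, 10, 12] has size 3, forcing χ ≥ 3, and the coloring below uses 3 colors, so χ(G) = 3.
A valid 3-coloring: color 1: [9, 13]; color 2: [10, 11]; color 3: [12].

χ(G) = 3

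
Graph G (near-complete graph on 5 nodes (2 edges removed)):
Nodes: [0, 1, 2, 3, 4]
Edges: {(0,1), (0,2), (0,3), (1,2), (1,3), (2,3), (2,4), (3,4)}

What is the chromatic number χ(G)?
Clique number ω(G) = 4 (lower bound: χ ≥ ω).
The clique on [0, 1, 2, 3] has size 4, forcing χ ≥ 4, and the coloring below uses 4 colors, so χ(G) = 4.
A valid 4-coloring: color 1: [3]; color 2: [2]; color 3: [0, 4]; color 4: [1].

χ(G) = 4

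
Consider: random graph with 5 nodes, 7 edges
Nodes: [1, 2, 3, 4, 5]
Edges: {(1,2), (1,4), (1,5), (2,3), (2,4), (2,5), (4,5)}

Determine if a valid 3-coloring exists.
No, G is not 3-colorable

The clique on vertices [1, 2, 4, 5] has size 4 > 3, so it alone needs 4 colors.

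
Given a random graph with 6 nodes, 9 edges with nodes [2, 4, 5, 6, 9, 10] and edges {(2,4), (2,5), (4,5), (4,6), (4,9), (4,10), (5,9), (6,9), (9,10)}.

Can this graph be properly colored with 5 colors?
A valid 5-coloring: color 1: [4]; color 2: [2, 9]; color 3: [5, 6, 10].
(χ(G) = 3 ≤ 5.)

Yes, G is 5-colorable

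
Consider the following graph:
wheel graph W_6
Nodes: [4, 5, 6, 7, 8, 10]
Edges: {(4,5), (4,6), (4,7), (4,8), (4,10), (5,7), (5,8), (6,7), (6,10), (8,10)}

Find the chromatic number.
Clique number ω(G) = 3 (lower bound: χ ≥ ω).
Odd cycle [5, 8, 10, 6, 7] needs 3 colors (χ ≥ 3).
Vertex 4 is adjacent to every vertex of [5, 6, 7, 8, 10], which already need 3 colors among themselves, so 4 needs a new color (χ ≥ 4).
The coloring below uses 4 colors, so χ(G) = 4.
A valid 4-coloring: color 1: [4]; color 2: [5, 6]; color 3: [7, 8]; color 4: [10].

χ(G) = 4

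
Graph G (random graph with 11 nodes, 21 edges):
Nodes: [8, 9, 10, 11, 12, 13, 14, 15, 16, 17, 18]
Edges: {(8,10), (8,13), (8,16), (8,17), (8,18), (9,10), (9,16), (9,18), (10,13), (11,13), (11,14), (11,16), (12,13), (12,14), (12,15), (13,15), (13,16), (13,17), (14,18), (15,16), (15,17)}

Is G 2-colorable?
No, G is not 2-colorable

The clique on vertices [8, 13, 16] has size 3 > 2, so it alone needs 3 colors.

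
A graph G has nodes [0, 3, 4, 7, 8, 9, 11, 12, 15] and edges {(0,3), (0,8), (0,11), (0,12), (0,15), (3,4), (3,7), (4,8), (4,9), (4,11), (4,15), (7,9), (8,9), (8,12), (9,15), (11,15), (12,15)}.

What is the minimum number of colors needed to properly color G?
χ(G) = 3

Clique number ω(G) = 3 (lower bound: χ ≥ ω).
The clique on [0, 11, 15] has size 3, forcing χ ≥ 3, and the coloring below uses 3 colors, so χ(G) = 3.
A valid 3-coloring: color 1: [0, 4, 7]; color 2: [3, 8, 15]; color 3: [9, 11, 12].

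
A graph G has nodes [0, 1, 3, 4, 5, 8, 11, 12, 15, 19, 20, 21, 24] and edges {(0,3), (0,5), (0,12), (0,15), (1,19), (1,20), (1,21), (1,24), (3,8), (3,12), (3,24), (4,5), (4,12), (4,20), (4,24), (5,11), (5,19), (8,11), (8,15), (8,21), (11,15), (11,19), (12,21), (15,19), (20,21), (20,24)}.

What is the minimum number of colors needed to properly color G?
χ(G) = 4

Clique number ω(G) = 3 (lower bound: χ ≥ ω).
Suppose a proper 3-coloring c exists. The clique [0, 3, 12] takes 3 distinct colors; by symmetry let c(0) = 1, c(3) = 2, c(12) = 3.
- Vertex 4: neighbors [12] already have colors [3]; try each remaining color.
- Case c(4) = 1:
  - Vertex 24: neighbors [4, 3] already have colors [1, 2] ⇒ c(24) = 3.
  - Vertex 20: neighbors [4, 24] already have colors [1, 3] ⇒ c(20) = 2.
  - Vertex 1: neighbors [20, 24] already have colors [2, 3] ⇒ c(1) = 1.
  - Vertex 21: neighbors [1, 20, 12] already have colors [1, 2, 3] — all 3 colors blocked. Contradiction.
- Case c(4) = 2:
  - Vertex 5: neighbors [0, 4] already have colors [1, 2] ⇒ c(5) = 3.
  - Vertex 8: neighbors [3] already have colors [2]; try each remaining color.
  - Case c(8) = 1:
    - Vertex 11: neighbors [8, 5] already have colors [1, 3] ⇒ c(11) = 2.
    - Vertex 19: neighbors [11, 5] already have colors [2, 3] ⇒ c(19) = 1.
    - Vertex 21: neighbors [8, 12] already have colors [1, 3] ⇒ c(21) = 2.
    - Vertex 1: neighbors [19, 21] already have colors [1, 2] ⇒ c(1) = 3.
    - Vertex 20: neighbors [4, 1] already have colors [2, 3] ⇒ c(20) = 1.
    - Vertex 24: neighbors [20, 3, 1] already have colors [1, 2, 3] — all 3 colors blocked. Contradiction.
  - Case c(8) = 3:
    - Vertex 15: neighbors [0, 8] already have colors [1, 3] ⇒ c(15) = 2.
    - Vertex 19: neighbors [15, 5] already have colors [2, 3] ⇒ c(19) = 1.
    - Vertex 11: neighbors [19, 15, 5] already have colors [1, 2, 3] — all 3 colors blocked. Contradiction.
Every case ends in a contradiction, so G has no proper 3-coloring (χ ≥ 4).
The coloring below uses 4 colors, so χ(G) = 4.
A valid 4-coloring: color 1: [1, 3, 4, 15]; color 2: [5, 8, 12, 20]; color 3: [0, 19, 21, 24]; color 4: [11].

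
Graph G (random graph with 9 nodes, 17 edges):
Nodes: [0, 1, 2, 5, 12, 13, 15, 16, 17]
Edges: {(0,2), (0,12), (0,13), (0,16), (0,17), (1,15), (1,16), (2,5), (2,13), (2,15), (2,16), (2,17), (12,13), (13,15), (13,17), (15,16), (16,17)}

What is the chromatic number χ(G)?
χ(G) = 4

Clique number ω(G) = 4 (lower bound: χ ≥ ω).
The clique on [0, 2, 16, 17] has size 4, forcing χ ≥ 4, and the coloring below uses 4 colors, so χ(G) = 4.
A valid 4-coloring: color 1: [1, 2, 12]; color 2: [5, 13, 16]; color 3: [0, 15]; color 4: [17].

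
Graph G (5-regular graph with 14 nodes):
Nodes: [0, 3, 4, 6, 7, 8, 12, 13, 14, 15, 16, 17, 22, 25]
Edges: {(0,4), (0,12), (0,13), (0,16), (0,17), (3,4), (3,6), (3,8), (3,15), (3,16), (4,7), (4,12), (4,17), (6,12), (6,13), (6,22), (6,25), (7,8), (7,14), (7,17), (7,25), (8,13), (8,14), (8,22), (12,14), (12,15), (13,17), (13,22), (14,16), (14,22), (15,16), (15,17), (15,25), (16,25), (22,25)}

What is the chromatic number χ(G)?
χ(G) = 4

Clique number ω(G) = 3 (lower bound: χ ≥ ω).
Suppose a proper 3-coloring c exists. The clique [0, 4, 12] takes 3 distinct colors; by symmetry let c(0) = 1, c(4) = 2, c(12) = 3.
- Vertex 17: neighbors [0, 4] already have colors [1, 2] ⇒ c(17) = 3.
- Vertex 7: neighbors [4, 17] already have colors [2, 3] ⇒ c(7) = 1.
- Vertex 13: neighbors [0, 17] already have colors [1, 3] ⇒ c(13) = 2.
- Vertex 6: neighbors [13, 12] already have colors [2, 3] ⇒ c(6) = 1.
- Vertex 3: neighbors [6, 4] already have colors [1, 2] ⇒ c(3) = 3.
- Vertex 8: neighbors [7, 13, 3] already have colors [1, 2, 3] — all 3 colors blocked. Contradiction.
The forced assignments end in a contradiction, so G has no proper 3-coloring (χ ≥ 4).
The coloring below uses 4 colors, so χ(G) = 4.
A valid 4-coloring: color 1: [0, 6, 7, 15]; color 2: [8, 12, 16, 17]; color 3: [4, 13, 14, 25]; color 4: [3, 22].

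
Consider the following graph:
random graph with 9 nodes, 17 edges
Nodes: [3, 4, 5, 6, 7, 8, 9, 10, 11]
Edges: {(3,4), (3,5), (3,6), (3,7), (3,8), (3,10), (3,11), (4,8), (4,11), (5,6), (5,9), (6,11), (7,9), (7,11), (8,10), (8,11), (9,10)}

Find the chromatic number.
χ(G) = 4

Clique number ω(G) = 4 (lower bound: χ ≥ ω).
The clique on [3, 4, 8, 11] has size 4, forcing χ ≥ 4, and the coloring below uses 4 colors, so χ(G) = 4.
A valid 4-coloring: color 1: [3, 9]; color 2: [5, 10, 11]; color 3: [6, 7, 8]; color 4: [4].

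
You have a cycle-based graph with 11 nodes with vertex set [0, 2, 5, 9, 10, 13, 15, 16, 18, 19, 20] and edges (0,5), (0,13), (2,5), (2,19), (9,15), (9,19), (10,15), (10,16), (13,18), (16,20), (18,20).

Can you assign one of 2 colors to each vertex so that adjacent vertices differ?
Odd cycle [0, 13, 18, 20, 16, 10, 15, 9, 19, 2, 5] needs 3 colors (χ ≥ 3).
Hence χ(G) ≥ 3 > 2, so no proper 2-coloring exists.

No, G is not 2-colorable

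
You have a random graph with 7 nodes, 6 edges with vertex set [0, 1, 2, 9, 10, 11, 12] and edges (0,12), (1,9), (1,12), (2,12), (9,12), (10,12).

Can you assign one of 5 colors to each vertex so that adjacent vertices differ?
Yes, G is 5-colorable

A valid 5-coloring: color 1: [11, 12]; color 2: [0, 2, 9, 10]; color 3: [1].
(χ(G) = 3 ≤ 5.)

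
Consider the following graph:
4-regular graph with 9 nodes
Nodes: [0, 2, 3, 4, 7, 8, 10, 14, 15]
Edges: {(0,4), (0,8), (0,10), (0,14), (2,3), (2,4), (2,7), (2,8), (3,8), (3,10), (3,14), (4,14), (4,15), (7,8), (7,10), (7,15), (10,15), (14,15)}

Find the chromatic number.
Clique number ω(G) = 3 (lower bound: χ ≥ ω).
The clique on [0, 4, 14] has size 3, forcing χ ≥ 3, and the coloring below uses 3 colors, so χ(G) = 3.
A valid 3-coloring: color 1: [3, 4, 7]; color 2: [0, 2, 15]; color 3: [8, 10, 14].

χ(G) = 3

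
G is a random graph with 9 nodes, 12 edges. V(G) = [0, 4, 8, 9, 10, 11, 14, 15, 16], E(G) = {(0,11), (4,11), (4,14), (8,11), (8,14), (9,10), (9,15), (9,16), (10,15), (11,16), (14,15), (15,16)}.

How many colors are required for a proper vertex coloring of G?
Clique number ω(G) = 3 (lower bound: χ ≥ ω).
The clique on [9, 15, 16] has size 3, forcing χ ≥ 3, and the coloring below uses 3 colors, so χ(G) = 3.
A valid 3-coloring: color 1: [11, 15]; color 2: [0, 10, 14, 16]; color 3: [4, 8, 9].

χ(G) = 3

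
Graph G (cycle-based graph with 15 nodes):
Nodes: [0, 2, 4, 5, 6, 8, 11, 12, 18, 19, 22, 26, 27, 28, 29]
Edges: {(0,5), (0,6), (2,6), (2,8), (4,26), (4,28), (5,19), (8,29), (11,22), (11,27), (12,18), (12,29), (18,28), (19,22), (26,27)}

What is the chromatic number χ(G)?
χ(G) = 3

Clique number ω(G) = 2 (lower bound: χ ≥ ω).
Odd cycle [18, 28, 4, 26, 27, 11, 22, 19, 5, 0, 6, 2, 8, 29, 12] needs 3 colors (χ ≥ 3).
The coloring below uses 3 colors, so χ(G) = 3.
A valid 3-coloring: color 1: [4, 5, 6, 18, 22, 27, 29]; color 2: [0, 2, 11, 12, 19, 26, 28]; color 3: [8].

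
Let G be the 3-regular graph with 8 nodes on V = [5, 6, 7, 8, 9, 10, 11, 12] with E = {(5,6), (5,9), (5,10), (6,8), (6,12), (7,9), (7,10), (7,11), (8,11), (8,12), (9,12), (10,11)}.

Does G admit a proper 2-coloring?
The clique on vertices [7, 10, 11] has size 3 > 2, so it alone needs 3 colors.

No, G is not 2-colorable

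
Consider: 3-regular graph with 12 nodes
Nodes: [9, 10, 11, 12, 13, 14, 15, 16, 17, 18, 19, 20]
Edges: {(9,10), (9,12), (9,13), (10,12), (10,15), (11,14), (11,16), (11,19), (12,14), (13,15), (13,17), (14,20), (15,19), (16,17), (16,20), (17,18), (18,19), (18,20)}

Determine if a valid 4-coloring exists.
A valid 4-coloring: color 1: [10, 13, 14, 16, 19]; color 2: [11, 12, 15, 17, 20]; color 3: [9, 18].
(χ(G) = 3 ≤ 4.)

Yes, G is 4-colorable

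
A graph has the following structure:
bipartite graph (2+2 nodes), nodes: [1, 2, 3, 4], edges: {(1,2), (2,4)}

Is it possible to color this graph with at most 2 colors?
Yes, G is 2-colorable

A valid 2-coloring: color 1: [2, 3]; color 2: [1, 4].
(χ(G) = 2 ≤ 2.)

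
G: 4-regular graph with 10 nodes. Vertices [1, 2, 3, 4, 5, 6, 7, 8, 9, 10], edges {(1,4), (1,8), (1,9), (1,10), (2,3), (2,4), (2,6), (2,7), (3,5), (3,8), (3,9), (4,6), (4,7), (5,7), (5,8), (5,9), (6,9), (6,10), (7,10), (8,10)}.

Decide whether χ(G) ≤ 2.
The clique on vertices [1, 8, 10] has size 3 > 2, so it alone needs 3 colors.

No, G is not 2-colorable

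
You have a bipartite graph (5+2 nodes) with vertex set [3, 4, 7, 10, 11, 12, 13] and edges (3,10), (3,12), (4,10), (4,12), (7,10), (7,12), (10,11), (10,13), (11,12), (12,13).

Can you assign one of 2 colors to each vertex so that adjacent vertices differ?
A valid 2-coloring: color 1: [10, 12]; color 2: [3, 4, 7, 11, 13].
(χ(G) = 2 ≤ 2.)

Yes, G is 2-colorable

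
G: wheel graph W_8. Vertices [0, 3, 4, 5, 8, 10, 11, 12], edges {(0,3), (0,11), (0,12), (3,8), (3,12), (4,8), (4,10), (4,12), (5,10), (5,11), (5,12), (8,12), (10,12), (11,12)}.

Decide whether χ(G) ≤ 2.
The clique on vertices [0, 3, 12] has size 3 > 2, so it alone needs 3 colors.

No, G is not 2-colorable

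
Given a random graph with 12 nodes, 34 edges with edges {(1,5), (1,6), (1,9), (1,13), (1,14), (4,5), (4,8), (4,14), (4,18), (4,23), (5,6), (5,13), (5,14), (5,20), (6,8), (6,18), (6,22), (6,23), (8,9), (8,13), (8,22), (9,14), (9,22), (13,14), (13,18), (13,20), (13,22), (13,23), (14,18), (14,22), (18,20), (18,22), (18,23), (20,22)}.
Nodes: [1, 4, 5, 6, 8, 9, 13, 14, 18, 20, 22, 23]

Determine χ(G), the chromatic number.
χ(G) = 4

Clique number ω(G) = 4 (lower bound: χ ≥ ω).
The clique on [13, 18, 20, 22] has size 4, forcing χ ≥ 4, and the coloring below uses 4 colors, so χ(G) = 4.
A valid 4-coloring: color 1: [4, 6, 9, 13]; color 2: [8, 14, 20, 23]; color 3: [1, 18]; color 4: [5, 22].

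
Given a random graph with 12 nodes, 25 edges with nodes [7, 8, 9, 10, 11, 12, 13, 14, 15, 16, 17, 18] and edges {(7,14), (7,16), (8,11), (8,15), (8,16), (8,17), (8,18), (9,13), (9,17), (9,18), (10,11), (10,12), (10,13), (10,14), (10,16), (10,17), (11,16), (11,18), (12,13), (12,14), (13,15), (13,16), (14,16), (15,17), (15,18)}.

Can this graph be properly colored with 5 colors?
Yes, G is 5-colorable

A valid 5-coloring: color 1: [7, 8, 9, 10]; color 2: [12, 15, 16]; color 3: [11, 13, 14, 17]; color 4: [18].
(χ(G) = 4 ≤ 5.)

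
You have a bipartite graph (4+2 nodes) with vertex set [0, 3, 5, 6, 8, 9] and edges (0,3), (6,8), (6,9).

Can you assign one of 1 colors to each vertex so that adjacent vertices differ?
Edge (0,3) forces its endpoints to differ, so 1 color is not enough.

No, G is not 1-colorable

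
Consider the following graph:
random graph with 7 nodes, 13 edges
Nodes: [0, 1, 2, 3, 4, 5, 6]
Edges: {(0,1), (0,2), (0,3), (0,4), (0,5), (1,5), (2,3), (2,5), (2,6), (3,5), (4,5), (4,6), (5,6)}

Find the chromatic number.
χ(G) = 4

Clique number ω(G) = 4 (lower bound: χ ≥ ω).
The clique on [0, 2, 3, 5] has size 4, forcing χ ≥ 4, and the coloring below uses 4 colors, so χ(G) = 4.
A valid 4-coloring: color 1: [5]; color 2: [0, 6]; color 3: [1, 2, 4]; color 4: [3].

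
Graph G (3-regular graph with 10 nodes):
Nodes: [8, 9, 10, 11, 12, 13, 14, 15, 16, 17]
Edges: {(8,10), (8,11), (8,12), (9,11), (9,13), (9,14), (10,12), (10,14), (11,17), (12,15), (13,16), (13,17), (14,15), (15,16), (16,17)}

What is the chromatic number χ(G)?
χ(G) = 3

Clique number ω(G) = 3 (lower bound: χ ≥ ω).
The clique on [8, 10, 12] has size 3, forcing χ ≥ 3, and the coloring below uses 3 colors, so χ(G) = 3.
A valid 3-coloring: color 1: [11, 12, 13, 14]; color 2: [9, 10, 15, 17]; color 3: [8, 16].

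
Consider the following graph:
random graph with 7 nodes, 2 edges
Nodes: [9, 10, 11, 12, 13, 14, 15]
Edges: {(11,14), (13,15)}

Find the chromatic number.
χ(G) = 2

Clique number ω(G) = 2 (lower bound: χ ≥ ω).
The graph is bipartite (no odd cycle), so 2 colors suffice: χ(G) = 2.
A valid 2-coloring: color 1: [9, 10, 12, 13, 14]; color 2: [11, 15].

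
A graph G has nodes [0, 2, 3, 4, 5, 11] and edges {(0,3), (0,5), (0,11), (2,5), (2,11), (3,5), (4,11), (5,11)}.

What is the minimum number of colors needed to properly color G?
Clique number ω(G) = 3 (lower bound: χ ≥ ω).
The clique on [0, 3, 5] has size 3, forcing χ ≥ 3, and the coloring below uses 3 colors, so χ(G) = 3.
A valid 3-coloring: color 1: [4, 5]; color 2: [3, 11]; color 3: [0, 2].

χ(G) = 3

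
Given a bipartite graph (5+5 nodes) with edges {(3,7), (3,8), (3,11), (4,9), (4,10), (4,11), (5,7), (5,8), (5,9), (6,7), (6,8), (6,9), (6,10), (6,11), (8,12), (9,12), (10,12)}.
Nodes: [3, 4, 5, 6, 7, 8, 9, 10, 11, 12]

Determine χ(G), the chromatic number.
Clique number ω(G) = 2 (lower bound: χ ≥ ω).
The graph is bipartite (no odd cycle), so 2 colors suffice: χ(G) = 2.
A valid 2-coloring: color 1: [3, 4, 5, 6, 12]; color 2: [7, 8, 9, 10, 11].

χ(G) = 2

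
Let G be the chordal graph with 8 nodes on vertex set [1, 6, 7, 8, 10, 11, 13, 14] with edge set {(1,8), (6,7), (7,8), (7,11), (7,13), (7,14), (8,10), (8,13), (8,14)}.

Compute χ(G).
χ(G) = 3

Clique number ω(G) = 3 (lower bound: χ ≥ ω).
The clique on [7, 8, 13] has size 3, forcing χ ≥ 3, and the coloring below uses 3 colors, so χ(G) = 3.
A valid 3-coloring: color 1: [6, 8, 11]; color 2: [1, 7, 10]; color 3: [13, 14].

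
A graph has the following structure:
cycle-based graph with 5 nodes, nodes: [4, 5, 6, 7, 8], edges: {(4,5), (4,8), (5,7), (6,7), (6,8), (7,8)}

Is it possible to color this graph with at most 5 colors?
A valid 5-coloring: color 1: [4, 7]; color 2: [5, 8]; color 3: [6].
(χ(G) = 3 ≤ 5.)

Yes, G is 5-colorable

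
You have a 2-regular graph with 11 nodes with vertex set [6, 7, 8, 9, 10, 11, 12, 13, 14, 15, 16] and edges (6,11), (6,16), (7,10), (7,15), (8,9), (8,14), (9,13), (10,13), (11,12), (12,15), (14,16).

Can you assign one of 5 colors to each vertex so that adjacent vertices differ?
Yes, G is 5-colorable

A valid 5-coloring: color 1: [6, 9, 10, 12, 14]; color 2: [7, 8, 11, 13, 16]; color 3: [15].
(χ(G) = 3 ≤ 5.)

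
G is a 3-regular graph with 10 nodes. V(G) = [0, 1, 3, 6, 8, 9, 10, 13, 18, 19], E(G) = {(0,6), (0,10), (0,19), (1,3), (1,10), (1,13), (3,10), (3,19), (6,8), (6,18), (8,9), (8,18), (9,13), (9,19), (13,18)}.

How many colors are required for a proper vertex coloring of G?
χ(G) = 3

Clique number ω(G) = 3 (lower bound: χ ≥ ω).
The clique on [1, 3, 10] has size 3, forcing χ ≥ 3, and the coloring below uses 3 colors, so χ(G) = 3.
A valid 3-coloring: color 1: [1, 18, 19]; color 2: [0, 3, 8, 13]; color 3: [6, 9, 10].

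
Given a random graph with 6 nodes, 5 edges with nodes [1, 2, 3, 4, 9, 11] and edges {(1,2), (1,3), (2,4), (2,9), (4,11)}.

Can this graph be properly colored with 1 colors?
No, G is not 1-colorable

Edge (4,11) forces its endpoints to differ, so 1 color is not enough.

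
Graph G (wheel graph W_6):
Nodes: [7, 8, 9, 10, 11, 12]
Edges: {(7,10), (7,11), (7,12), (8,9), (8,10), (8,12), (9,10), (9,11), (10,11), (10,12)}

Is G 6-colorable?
Yes, G is 6-colorable

A valid 6-coloring: color 1: [10]; color 2: [7, 8]; color 3: [11, 12]; color 4: [9].
(χ(G) = 4 ≤ 6.)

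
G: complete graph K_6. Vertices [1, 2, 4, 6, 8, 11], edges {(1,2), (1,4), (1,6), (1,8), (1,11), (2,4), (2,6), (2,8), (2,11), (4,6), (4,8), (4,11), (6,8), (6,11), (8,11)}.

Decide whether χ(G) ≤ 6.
Yes, G is 6-colorable

A valid 6-coloring: color 1: [11]; color 2: [2]; color 3: [6]; color 4: [4]; color 5: [8]; color 6: [1].
(χ(G) = 6 ≤ 6.)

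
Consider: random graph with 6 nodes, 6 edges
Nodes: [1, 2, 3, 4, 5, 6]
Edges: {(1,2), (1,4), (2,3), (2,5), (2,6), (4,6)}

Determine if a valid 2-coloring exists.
Yes, G is 2-colorable

A valid 2-coloring: color 1: [2, 4]; color 2: [1, 3, 5, 6].
(χ(G) = 2 ≤ 2.)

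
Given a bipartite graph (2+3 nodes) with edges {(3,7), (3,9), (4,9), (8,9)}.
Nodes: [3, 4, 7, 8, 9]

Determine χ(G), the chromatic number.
Clique number ω(G) = 2 (lower bound: χ ≥ ω).
The graph is bipartite (no odd cycle), so 2 colors suffice: χ(G) = 2.
A valid 2-coloring: color 1: [7, 9]; color 2: [3, 4, 8].

χ(G) = 2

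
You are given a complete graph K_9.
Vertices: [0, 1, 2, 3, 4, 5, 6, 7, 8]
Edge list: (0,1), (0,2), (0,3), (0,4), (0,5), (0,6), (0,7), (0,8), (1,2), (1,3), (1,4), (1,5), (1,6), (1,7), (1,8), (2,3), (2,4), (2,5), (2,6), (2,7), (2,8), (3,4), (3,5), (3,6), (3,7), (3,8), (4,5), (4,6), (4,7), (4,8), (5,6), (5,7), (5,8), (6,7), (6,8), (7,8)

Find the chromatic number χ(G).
Clique number ω(G) = 9 (lower bound: χ ≥ ω).
The clique on [0, 1, 2, 3, 4, 5, 6, 7, 8] has size 9, forcing χ ≥ 9, and the coloring below uses 9 colors, so χ(G) = 9.
A valid 9-coloring: color 1: [1]; color 2: [7]; color 3: [6]; color 4: [3]; color 5: [4]; color 6: [5]; color 7: [8]; color 8: [0]; color 9: [2].

χ(G) = 9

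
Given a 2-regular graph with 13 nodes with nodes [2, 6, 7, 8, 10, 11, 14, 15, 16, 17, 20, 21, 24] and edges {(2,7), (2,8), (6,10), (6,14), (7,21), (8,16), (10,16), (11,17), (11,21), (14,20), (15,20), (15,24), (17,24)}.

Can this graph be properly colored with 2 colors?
No, G is not 2-colorable

Odd cycle [16, 8, 2, 7, 21, 11, 17, 24, 15, 20, 14, 6, 10] needs 3 colors (χ ≥ 3).
Hence χ(G) ≥ 3 > 2, so no proper 2-coloring exists.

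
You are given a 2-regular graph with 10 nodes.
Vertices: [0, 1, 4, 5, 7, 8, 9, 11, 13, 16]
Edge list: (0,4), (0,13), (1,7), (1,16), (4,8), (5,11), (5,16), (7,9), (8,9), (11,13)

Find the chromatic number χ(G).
Clique number ω(G) = 2 (lower bound: χ ≥ ω).
The graph is bipartite (no odd cycle), so 2 colors suffice: χ(G) = 2.
A valid 2-coloring: color 1: [1, 4, 5, 9, 13]; color 2: [0, 7, 8, 11, 16].

χ(G) = 2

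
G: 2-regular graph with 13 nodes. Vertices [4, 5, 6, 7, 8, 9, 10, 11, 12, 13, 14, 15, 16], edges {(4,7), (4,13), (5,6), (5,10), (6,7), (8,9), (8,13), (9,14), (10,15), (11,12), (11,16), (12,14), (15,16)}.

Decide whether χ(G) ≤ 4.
A valid 4-coloring: color 1: [4, 6, 8, 10, 11, 14]; color 2: [5, 7, 9, 12, 13, 15]; color 3: [16].
(χ(G) = 3 ≤ 4.)

Yes, G is 4-colorable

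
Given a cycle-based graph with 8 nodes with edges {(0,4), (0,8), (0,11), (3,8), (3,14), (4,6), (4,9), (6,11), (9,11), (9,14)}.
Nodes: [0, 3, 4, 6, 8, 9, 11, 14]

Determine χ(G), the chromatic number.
χ(G) = 2

Clique number ω(G) = 2 (lower bound: χ ≥ ω).
The graph is bipartite (no odd cycle), so 2 colors suffice: χ(G) = 2.
A valid 2-coloring: color 1: [4, 8, 11, 14]; color 2: [0, 3, 6, 9].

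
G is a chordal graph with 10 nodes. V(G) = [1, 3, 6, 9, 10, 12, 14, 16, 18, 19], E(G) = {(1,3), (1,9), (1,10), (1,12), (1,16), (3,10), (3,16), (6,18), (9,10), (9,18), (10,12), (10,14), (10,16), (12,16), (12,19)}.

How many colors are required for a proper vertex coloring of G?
χ(G) = 4

Clique number ω(G) = 4 (lower bound: χ ≥ ω).
The clique on [1, 3, 10, 16] has size 4, forcing χ ≥ 4, and the coloring below uses 4 colors, so χ(G) = 4.
A valid 4-coloring: color 1: [10, 18, 19]; color 2: [1, 6, 14]; color 3: [9, 16]; color 4: [3, 12].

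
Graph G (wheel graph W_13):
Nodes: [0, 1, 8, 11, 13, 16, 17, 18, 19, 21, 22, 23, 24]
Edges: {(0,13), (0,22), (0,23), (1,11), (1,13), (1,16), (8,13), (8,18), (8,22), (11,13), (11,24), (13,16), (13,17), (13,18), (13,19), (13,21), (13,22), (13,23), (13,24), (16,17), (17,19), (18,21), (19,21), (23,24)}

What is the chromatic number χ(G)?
Clique number ω(G) = 3 (lower bound: χ ≥ ω).
The clique on [0, 13, 22] has size 3, forcing χ ≥ 3, and the coloring below uses 3 colors, so χ(G) = 3.
A valid 3-coloring: color 1: [13]; color 2: [0, 1, 8, 17, 21, 24]; color 3: [11, 16, 18, 19, 22, 23].

χ(G) = 3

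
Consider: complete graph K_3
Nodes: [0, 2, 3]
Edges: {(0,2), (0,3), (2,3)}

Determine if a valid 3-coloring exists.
Yes, G is 3-colorable

A valid 3-coloring: color 1: [3]; color 2: [2]; color 3: [0].
(χ(G) = 3 ≤ 3.)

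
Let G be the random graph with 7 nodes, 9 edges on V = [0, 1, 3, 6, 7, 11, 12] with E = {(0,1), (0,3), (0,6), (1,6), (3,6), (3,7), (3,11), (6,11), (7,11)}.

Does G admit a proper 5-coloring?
A valid 5-coloring: color 1: [1, 3, 12]; color 2: [6, 7]; color 3: [0, 11].
(χ(G) = 3 ≤ 5.)

Yes, G is 5-colorable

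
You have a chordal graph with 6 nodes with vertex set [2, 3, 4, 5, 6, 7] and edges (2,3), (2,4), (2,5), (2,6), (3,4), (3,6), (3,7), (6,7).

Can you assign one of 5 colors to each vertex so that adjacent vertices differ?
A valid 5-coloring: color 1: [2, 7]; color 2: [3, 5]; color 3: [4, 6].
(χ(G) = 3 ≤ 5.)

Yes, G is 5-colorable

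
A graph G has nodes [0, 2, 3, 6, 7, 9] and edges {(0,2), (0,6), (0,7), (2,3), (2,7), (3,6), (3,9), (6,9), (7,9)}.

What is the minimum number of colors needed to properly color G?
χ(G) = 3

Clique number ω(G) = 3 (lower bound: χ ≥ ω).
The clique on [0, 2, 7] has size 3, forcing χ ≥ 3, and the coloring below uses 3 colors, so χ(G) = 3.
A valid 3-coloring: color 1: [6, 7]; color 2: [0, 3]; color 3: [2, 9].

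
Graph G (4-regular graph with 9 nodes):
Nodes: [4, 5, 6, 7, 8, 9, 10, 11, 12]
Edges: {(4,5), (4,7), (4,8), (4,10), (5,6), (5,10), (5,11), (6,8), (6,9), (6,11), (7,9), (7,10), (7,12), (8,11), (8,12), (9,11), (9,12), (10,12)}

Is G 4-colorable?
A valid 4-coloring: color 1: [8, 9, 10]; color 2: [4, 11, 12]; color 3: [5, 7]; color 4: [6].
(χ(G) = 4 ≤ 4.)

Yes, G is 4-colorable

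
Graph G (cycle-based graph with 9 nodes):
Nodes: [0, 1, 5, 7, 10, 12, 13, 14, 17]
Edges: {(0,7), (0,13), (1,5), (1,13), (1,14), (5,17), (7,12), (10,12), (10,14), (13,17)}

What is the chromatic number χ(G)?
Clique number ω(G) = 2 (lower bound: χ ≥ ω).
Odd cycle [7, 12, 10, 14, 1, 13, 0] needs 3 colors (χ ≥ 3).
The coloring below uses 3 colors, so χ(G) = 3.
A valid 3-coloring: color 1: [5, 12, 13, 14]; color 2: [1, 7, 10, 17]; color 3: [0].

χ(G) = 3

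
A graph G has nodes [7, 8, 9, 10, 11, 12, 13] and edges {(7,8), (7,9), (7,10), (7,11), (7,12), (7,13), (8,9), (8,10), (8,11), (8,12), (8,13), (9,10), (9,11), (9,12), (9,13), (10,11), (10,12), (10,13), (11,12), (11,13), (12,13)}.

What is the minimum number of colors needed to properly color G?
Clique number ω(G) = 7 (lower bound: χ ≥ ω).
The clique on [7, 8, 9, 10, 11, 12, 13] has size 7, forcing χ ≥ 7, and the coloring below uses 7 colors, so χ(G) = 7.
A valid 7-coloring: color 1: [13]; color 2: [10]; color 3: [12]; color 4: [9]; color 5: [7]; color 6: [8]; color 7: [11].

χ(G) = 7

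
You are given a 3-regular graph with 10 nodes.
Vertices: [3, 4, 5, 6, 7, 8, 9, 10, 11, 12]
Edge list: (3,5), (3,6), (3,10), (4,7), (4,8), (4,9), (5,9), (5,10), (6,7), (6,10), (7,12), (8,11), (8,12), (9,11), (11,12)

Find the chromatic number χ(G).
Clique number ω(G) = 3 (lower bound: χ ≥ ω).
The clique on [3, 5, 10] has size 3, forcing χ ≥ 3, and the coloring below uses 3 colors, so χ(G) = 3.
A valid 3-coloring: color 1: [9, 10, 12]; color 2: [4, 5, 6, 11]; color 3: [3, 7, 8].

χ(G) = 3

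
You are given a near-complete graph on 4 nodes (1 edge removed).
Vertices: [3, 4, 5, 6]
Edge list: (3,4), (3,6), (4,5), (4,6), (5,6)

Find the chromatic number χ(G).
Clique number ω(G) = 3 (lower bound: χ ≥ ω).
The clique on [3, 4, 6] has size 3, forcing χ ≥ 3, and the coloring below uses 3 colors, so χ(G) = 3.
A valid 3-coloring: color 1: [4]; color 2: [6]; color 3: [3, 5].

χ(G) = 3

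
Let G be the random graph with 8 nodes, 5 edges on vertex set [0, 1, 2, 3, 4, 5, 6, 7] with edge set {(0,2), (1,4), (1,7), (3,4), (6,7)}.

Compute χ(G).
Clique number ω(G) = 2 (lower bound: χ ≥ ω).
The graph is bipartite (no odd cycle), so 2 colors suffice: χ(G) = 2.
A valid 2-coloring: color 1: [0, 4, 5, 7]; color 2: [1, 2, 3, 6].

χ(G) = 2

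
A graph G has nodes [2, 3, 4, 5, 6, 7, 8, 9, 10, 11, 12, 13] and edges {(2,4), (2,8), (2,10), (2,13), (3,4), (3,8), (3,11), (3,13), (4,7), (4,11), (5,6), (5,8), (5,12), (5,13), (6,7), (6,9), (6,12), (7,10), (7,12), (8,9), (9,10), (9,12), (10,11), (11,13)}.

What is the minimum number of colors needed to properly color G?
χ(G) = 3

Clique number ω(G) = 3 (lower bound: χ ≥ ω).
The clique on [3, 4, 11] has size 3, forcing χ ≥ 3, and the coloring below uses 3 colors, so χ(G) = 3.
A valid 3-coloring: color 1: [3, 6, 10]; color 2: [4, 8, 12, 13]; color 3: [2, 5, 7, 9, 11].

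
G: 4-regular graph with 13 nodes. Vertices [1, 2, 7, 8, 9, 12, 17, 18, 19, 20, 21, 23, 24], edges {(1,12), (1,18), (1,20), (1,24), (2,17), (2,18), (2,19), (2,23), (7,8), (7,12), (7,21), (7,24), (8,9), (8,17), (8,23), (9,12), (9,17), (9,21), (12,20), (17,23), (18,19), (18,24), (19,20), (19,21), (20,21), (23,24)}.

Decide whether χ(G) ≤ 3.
A valid 3-coloring: color 1: [7, 9, 18, 20, 23]; color 2: [12, 17, 19, 24]; color 3: [1, 2, 8, 21].
(χ(G) = 3 ≤ 3.)

Yes, G is 3-colorable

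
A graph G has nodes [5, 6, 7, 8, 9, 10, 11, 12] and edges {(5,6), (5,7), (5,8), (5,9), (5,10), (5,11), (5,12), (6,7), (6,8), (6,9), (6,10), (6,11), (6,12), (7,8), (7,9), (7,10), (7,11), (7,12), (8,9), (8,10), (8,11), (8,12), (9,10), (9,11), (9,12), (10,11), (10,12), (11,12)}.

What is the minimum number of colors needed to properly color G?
Clique number ω(G) = 8 (lower bound: χ ≥ ω).
The clique on [5, 6, 7, 8, 9, 10, 11, 12] has size 8, forcing χ ≥ 8, and the coloring below uses 8 colors, so χ(G) = 8.
A valid 8-coloring: color 1: [12]; color 2: [10]; color 3: [11]; color 4: [7]; color 5: [5]; color 6: [6]; color 7: [8]; color 8: [9].

χ(G) = 8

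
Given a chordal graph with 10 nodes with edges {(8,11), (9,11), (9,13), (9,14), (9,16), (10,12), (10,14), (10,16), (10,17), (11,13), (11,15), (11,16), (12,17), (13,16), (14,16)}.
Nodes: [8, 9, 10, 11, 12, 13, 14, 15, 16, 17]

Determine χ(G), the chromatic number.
χ(G) = 4

Clique number ω(G) = 4 (lower bound: χ ≥ ω).
The clique on [9, 11, 13, 16] has size 4, forcing χ ≥ 4, and the coloring below uses 4 colors, so χ(G) = 4.
A valid 4-coloring: color 1: [8, 15, 16, 17]; color 2: [11, 12, 14]; color 3: [9, 10]; color 4: [13].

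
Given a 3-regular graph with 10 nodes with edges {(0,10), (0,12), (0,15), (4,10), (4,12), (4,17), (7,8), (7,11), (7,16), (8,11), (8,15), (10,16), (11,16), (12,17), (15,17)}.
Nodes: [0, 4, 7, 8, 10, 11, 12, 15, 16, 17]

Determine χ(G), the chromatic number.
χ(G) = 3

Clique number ω(G) = 3 (lower bound: χ ≥ ω).
The clique on [4, 12, 17] has size 3, forcing χ ≥ 3, and the coloring below uses 3 colors, so χ(G) = 3.
A valid 3-coloring: color 1: [7, 10, 17]; color 2: [0, 4, 8, 16]; color 3: [11, 12, 15].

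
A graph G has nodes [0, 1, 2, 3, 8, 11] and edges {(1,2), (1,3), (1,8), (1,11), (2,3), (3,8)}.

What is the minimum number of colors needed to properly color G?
χ(G) = 3

Clique number ω(G) = 3 (lower bound: χ ≥ ω).
The clique on [1, 3, 8] has size 3, forcing χ ≥ 3, and the coloring below uses 3 colors, so χ(G) = 3.
A valid 3-coloring: color 1: [0, 1]; color 2: [3, 11]; color 3: [2, 8].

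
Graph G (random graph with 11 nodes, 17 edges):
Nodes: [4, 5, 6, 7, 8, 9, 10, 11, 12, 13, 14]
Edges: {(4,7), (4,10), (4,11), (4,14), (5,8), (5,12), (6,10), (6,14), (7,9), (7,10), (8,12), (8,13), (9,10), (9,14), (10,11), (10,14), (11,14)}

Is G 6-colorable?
Yes, G is 6-colorable

A valid 6-coloring: color 1: [8, 10]; color 2: [5, 7, 13, 14]; color 3: [4, 6, 9, 12]; color 4: [11].
(χ(G) = 4 ≤ 6.)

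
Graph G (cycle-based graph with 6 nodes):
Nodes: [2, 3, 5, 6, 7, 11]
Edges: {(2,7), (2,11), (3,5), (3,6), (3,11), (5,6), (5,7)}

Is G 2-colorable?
The clique on vertices [3, 5, 6] has size 3 > 2, so it alone needs 3 colors.

No, G is not 2-colorable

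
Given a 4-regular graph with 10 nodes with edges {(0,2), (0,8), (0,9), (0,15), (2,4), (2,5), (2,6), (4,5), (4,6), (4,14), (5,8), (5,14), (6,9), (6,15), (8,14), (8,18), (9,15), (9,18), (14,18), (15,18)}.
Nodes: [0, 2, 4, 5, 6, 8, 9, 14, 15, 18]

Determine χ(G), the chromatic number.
Clique number ω(G) = 3 (lower bound: χ ≥ ω).
The clique on [0, 9, 15] has size 3, forcing χ ≥ 3, and the coloring below uses 3 colors, so χ(G) = 3.
A valid 3-coloring: color 1: [4, 8, 9]; color 2: [2, 14, 15]; color 3: [0, 5, 6, 18].

χ(G) = 3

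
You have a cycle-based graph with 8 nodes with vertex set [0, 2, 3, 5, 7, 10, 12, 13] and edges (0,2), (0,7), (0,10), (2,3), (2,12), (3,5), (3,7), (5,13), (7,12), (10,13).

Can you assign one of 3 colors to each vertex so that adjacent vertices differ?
A valid 3-coloring: color 1: [0, 3, 12, 13]; color 2: [2, 5, 7, 10].
(χ(G) = 2 ≤ 3.)

Yes, G is 3-colorable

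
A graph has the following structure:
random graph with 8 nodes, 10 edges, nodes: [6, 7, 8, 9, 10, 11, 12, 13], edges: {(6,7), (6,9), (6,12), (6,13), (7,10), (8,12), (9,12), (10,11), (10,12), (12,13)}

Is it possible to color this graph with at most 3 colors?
Yes, G is 3-colorable

A valid 3-coloring: color 1: [7, 11, 12]; color 2: [6, 8, 10]; color 3: [9, 13].
(χ(G) = 3 ≤ 3.)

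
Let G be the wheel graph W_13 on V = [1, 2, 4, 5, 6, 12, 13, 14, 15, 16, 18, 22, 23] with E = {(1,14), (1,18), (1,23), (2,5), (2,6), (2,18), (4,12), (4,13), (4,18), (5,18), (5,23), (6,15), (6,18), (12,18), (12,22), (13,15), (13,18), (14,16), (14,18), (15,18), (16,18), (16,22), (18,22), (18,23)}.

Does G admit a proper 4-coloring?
A valid 4-coloring: color 1: [18]; color 2: [2, 4, 14, 15, 22, 23]; color 3: [1, 5, 6, 12, 13, 16].
(χ(G) = 3 ≤ 4.)

Yes, G is 4-colorable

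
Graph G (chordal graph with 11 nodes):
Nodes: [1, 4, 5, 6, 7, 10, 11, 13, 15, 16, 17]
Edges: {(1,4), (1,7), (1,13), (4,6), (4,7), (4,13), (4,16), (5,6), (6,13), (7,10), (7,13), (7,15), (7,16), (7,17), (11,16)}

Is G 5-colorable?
A valid 5-coloring: color 1: [6, 7, 11]; color 2: [4, 5, 10, 15, 17]; color 3: [13, 16]; color 4: [1].
(χ(G) = 4 ≤ 5.)

Yes, G is 5-colorable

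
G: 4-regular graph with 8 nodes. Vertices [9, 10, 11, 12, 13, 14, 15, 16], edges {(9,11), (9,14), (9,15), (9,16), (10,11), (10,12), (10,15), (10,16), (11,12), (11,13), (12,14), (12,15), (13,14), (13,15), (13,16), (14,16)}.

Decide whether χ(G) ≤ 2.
No, G is not 2-colorable

The clique on vertices [9, 14, 16] has size 3 > 2, so it alone needs 3 colors.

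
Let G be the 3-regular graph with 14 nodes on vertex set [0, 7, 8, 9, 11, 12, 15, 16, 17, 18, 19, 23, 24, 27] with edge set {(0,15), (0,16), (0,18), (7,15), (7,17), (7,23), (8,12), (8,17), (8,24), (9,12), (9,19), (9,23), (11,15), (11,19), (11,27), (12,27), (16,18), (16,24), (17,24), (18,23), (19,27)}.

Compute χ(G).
χ(G) = 3

Clique number ω(G) = 3 (lower bound: χ ≥ ω).
The clique on [0, 16, 18] has size 3, forcing χ ≥ 3, and the coloring below uses 3 colors, so χ(G) = 3.
A valid 3-coloring: color 1: [0, 11, 12, 23, 24]; color 2: [9, 15, 17, 18, 27]; color 3: [7, 8, 16, 19].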